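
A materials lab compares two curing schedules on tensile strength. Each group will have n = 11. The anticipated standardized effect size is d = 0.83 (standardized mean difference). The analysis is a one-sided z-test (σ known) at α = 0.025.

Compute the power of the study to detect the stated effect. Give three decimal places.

Power ≈ 0.495

Noncentrality parameter: δ = d·√(n/2) = 0.83 × √(11/2) = 1.9465
Critical value for a one-sided test at α = 0.025: z_α = 1.960.
Power = Φ(δ − 1.960) = Φ(-0.013) = 0.4946.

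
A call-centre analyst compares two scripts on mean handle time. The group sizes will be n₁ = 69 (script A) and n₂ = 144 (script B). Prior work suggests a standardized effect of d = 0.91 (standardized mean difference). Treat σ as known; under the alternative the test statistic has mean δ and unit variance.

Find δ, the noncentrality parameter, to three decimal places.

δ = d / √(1/n₁ + 1/n₂) = 0.91 / √(1/69 + 1/144) = 6.2152

δ ≈ 6.215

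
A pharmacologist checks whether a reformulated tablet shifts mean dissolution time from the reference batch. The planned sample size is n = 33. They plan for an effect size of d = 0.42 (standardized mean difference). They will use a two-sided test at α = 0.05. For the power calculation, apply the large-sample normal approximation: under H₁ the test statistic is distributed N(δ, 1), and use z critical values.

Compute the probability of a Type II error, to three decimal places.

Noncentrality parameter: δ = d·√n = 0.42 × √33 = 2.4127
Critical value for a two-sided test at α = 0.05: z_{α/2} = 1.960.
Power = Φ(δ − 1.960) + Φ(−δ − 1.960) = Φ(0.453) + Φ(-4.373) = 0.6746 + 0.0000 = 0.6746.
Type II error: β = 1 − power = 1 − 0.6746 = 0.3254.

β ≈ 0.325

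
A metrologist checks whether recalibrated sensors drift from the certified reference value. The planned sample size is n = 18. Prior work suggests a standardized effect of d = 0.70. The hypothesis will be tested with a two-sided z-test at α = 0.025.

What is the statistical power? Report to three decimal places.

Noncentrality parameter: δ = d·√n = 0.70 × √18 = 2.9698
Critical value for a two-sided test at α = 0.025: z_{α/2} = 2.241.
Power = Φ(δ − 2.241) + Φ(−δ − 2.241) = Φ(0.728) + Φ(-5.211) = 0.7668 + 0.0000 = 0.7668.

Power ≈ 0.767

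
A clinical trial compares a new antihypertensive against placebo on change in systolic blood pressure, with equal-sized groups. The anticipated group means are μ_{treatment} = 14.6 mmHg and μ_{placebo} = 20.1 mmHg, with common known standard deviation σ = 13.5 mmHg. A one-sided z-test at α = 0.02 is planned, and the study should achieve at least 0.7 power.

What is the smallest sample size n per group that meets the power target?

Standardized effect: d = |μ_{treatment} − μ_{placebo}| / σ = |14.6 − 20.1| / 13.5 = 0.4074
Set Φ(δ − 2.054) = 0.7; then δ − 2.054 = Φ⁻¹(0.7) = 0.524, giving δ = 2.578.
δ = d·√(n/2) ⇒ n = 2(δ/d)² = 2 × (2.578 / 0.4074)² = 80.09.
Round up to the next whole unit.

n = 81 per group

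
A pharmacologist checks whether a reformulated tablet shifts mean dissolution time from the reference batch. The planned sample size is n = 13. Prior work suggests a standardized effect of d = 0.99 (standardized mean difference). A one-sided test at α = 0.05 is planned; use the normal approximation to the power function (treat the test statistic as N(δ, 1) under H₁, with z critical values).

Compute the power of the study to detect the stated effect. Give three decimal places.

Noncentrality parameter: δ = d·√n = 0.99 × √13 = 3.5695
One-sided α = 0.05 → critical value z_{0.05} = 1.645.
Power = Φ(δ − 1.645) = Φ(1.925) = 0.9729.

Power ≈ 0.973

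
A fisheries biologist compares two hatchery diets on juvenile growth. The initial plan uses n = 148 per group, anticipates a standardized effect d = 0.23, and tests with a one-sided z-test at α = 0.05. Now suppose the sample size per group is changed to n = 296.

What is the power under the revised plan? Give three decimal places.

With n = 296 per group: δ = d·√(n/2) = 0.23 × √(296/2) = 2.7981. Critical value z_{0.05} = 1.645.
Revised power = P(Z > 1.645 − δ) = Φ(1.153) = 0.8756.

Power ≈ 0.876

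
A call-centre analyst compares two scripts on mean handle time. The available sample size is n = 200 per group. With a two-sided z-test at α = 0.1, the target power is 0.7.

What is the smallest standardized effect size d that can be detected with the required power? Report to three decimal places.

d ≈ 0.217

Need Φ(δ − 1.645) = 0.7, so δ = 1.645 + 0.524 = 2.169.
(Lower-tail contribution to power is negligible for δ > 0.)
δ = d·√(n/2) ⇒ d = δ/√(n/2) = 2.169/√(200/2) = 0.2169.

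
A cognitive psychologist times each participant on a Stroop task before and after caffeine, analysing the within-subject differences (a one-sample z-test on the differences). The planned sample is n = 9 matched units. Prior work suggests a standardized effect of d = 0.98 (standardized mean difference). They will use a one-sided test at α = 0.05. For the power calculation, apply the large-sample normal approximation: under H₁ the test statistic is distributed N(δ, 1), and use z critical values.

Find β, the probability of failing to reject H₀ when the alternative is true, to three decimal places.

β ≈ 0.098

Noncentrality parameter: δ = d·√n = 0.98 × √9 = 2.9400
Critical value for a one-sided test at α = 0.05: z_α = 1.645.
Power = P(Z > 1.645 − δ) = Φ(1.295) = 0.9024.
Type II error: β = 1 − power = 1 − 0.9024 = 0.0976.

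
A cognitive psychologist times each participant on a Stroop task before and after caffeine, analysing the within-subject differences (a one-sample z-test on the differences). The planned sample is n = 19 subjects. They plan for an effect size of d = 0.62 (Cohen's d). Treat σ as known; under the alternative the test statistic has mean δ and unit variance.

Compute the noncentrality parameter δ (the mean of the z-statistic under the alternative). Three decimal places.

δ = d·√n = 0.62 × √19 = 2.7025

δ ≈ 2.703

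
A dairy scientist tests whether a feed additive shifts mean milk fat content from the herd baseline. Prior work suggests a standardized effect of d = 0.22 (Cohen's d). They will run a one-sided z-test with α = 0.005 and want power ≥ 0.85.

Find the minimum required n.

Set Φ(δ − 2.576) = 0.85; then δ − 2.576 = Φ⁻¹(0.85) = 1.036, giving δ = 3.612.
δ = d·√n ⇒ n = (δ/d)² = (3.612 / 0.22)² = 269.60.
Round up to the next whole unit.

n = 270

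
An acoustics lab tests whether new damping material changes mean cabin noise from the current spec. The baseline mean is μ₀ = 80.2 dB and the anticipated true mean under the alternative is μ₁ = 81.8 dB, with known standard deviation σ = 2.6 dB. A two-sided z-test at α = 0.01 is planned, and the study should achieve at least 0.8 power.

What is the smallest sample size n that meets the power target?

Standardized effect: d = |μ₁ − μ₀| / σ = |81.8 − 80.2| / 2.6 = 0.6154
Set Φ(δ − 2.576) = 0.8; then δ − 2.576 = Φ⁻¹(0.8) = 0.842, giving δ = 3.417.
(The Φ(−δ − z_{α/2}) term is vanishingly small for δ > 0 and is dropped in the standard sample-size formula.)
δ = d·√n ⇒ n = (δ/d)² = (3.417 / 0.6154)² = 30.84.
Rounding up, n = 31.

n = 31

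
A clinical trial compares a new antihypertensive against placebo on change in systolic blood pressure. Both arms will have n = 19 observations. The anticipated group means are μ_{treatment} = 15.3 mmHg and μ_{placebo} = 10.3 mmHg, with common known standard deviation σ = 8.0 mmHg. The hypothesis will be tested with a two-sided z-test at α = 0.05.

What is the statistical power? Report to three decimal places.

Standardized effect: d = |μ_{treatment} − μ_{placebo}| / σ = |15.3 − 10.3| / 8.0 = 0.6250
Noncentrality parameter: δ = d·√(n/2) = 0.6250 × √(19/2) = 1.9264
Critical value for a two-sided test at α = 0.05: z_{α/2} = 1.960.
Power = Φ(δ − 1.960) + Φ(−δ − 1.960) = Φ(-0.034) + Φ(-3.886) = 0.4866 + 0.0001 = 0.4867.

Power ≈ 0.487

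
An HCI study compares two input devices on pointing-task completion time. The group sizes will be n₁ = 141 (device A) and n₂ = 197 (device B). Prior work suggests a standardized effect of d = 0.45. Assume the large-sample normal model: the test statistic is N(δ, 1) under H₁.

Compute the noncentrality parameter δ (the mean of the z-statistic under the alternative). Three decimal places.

δ ≈ 4.079

The noncentrality parameter scales effect size by the design's sample-size factor: δ = d / √(1/n₁ + 1/n₂) = 0.45 / √(1/141 + 1/197) = 4.0794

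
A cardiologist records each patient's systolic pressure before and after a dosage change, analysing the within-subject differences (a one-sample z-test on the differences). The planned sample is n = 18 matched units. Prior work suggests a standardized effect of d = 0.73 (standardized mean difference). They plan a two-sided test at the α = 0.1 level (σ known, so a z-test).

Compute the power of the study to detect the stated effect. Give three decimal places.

Power ≈ 0.927

Noncentrality parameter: δ = d·√n = 0.73 × √18 = 3.0971
Critical value for a two-sided test at α = 0.1: z_{α/2} = 1.645.
Power = Φ(δ − 1.645) + Φ(−δ − 1.645) = Φ(1.452) + Φ(-4.742) = 0.9268 + 0.0000 = 0.9268.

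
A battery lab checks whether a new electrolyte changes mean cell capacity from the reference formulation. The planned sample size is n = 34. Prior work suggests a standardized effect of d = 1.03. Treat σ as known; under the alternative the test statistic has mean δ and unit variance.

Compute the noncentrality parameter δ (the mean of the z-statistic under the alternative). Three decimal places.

δ ≈ 6.006

δ = d·√n = 1.03 × √34 = 6.0059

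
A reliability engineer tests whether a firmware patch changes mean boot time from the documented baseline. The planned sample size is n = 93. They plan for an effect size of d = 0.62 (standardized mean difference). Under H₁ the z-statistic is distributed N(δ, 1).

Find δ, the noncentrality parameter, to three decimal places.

δ ≈ 5.979

The noncentrality parameter scales effect size by the design's sample-size factor: δ = d·√n = 0.62 × √93 = 5.9791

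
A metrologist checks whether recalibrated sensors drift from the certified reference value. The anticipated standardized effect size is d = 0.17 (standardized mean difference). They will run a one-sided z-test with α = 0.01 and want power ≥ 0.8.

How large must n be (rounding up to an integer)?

For power 0.8 need Φ(δ − z_{0.01}) = 0.8, so δ = z_{0.01} + z_{0.20} = 2.326 + 0.842 = 3.168.
δ = d·√n ⇒ n = (δ/d)² = (3.168 / 0.17)² = 347.27.
Round up to the next whole unit.

n = 348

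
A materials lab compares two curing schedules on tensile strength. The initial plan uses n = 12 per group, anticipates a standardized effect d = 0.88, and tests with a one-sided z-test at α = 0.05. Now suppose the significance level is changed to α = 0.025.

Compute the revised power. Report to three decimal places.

Power ≈ 0.578

δ = d·√(n/2) = 0.88 × √(12/2) = 2.1556 (unchanged). New critical value: z_{0.025} = 1.960.
Revised power = P(Z > 1.960 − δ) = Φ(0.196) = 0.5775.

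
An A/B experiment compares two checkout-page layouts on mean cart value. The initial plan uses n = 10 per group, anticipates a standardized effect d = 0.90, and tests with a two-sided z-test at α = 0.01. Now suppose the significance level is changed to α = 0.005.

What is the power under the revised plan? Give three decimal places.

Power ≈ 0.213

δ = d·√(n/2) = 0.90 × √(10/2) = 2.0125 (unchanged). New critical value: z_{0.0025} = 2.807.
Revised power = Φ(δ − 2.807) + Φ(−δ − 2.807) = Φ(-0.795) + Φ(-4.819) = 0.2134 + 0.0000 = 0.2134.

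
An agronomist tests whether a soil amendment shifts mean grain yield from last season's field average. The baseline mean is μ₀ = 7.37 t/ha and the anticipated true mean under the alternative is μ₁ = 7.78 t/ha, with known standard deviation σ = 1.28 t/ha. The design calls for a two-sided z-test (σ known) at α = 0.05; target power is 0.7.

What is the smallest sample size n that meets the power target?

Standardized effect: d = |μ₁ − μ₀| / σ = |7.78 − 7.37| / 1.28 = 0.3203
For power 0.7 need Φ(δ − z_{0.025}) = 0.7, so δ = z_{0.025} + z_{0.30} = 1.960 + 0.524 = 2.484.
(For δ > 0 the lower-tail rejection region contributes negligibly to power, so the one-term inversion is standard.)
δ = d·√n ⇒ n = (δ/d)² = (2.484 / 0.3203)² = 60.16.
Round up to the next whole unit.

n = 61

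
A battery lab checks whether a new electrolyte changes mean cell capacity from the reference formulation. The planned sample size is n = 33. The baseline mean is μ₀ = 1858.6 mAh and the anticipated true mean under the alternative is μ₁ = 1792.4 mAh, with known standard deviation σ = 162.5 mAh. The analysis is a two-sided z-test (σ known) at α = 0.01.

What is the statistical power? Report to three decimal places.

Power ≈ 0.407

Standardized effect: d = |μ₁ − μ₀| / σ = |1792.4 − 1858.6| / 162.5 = 0.4074
Noncentrality parameter: δ = d·√n = 0.4074 × √33 = 2.3402
Two-sided α = 0.01 → critical value z_{0.005} = 2.576.
Power = Φ(δ − 2.576) + Φ(−δ − 2.576) = Φ(-0.236) + Φ(-4.916) = 0.4069 + 0.0000 = 0.4069.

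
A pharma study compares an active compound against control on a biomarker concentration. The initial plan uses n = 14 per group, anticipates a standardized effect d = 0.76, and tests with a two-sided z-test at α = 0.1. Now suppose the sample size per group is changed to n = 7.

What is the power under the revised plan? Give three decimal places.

Power ≈ 0.413

With n = 7 per group: δ = d·√(n/2) = 0.76 × √(7/2) = 1.4218. Critical value z_{0.05} = 1.645.
Revised power = Φ(δ − 1.645) + Φ(−δ − 1.645) = Φ(-0.223) + Φ(-3.067) = 0.4118 + 0.0011 = 0.4128.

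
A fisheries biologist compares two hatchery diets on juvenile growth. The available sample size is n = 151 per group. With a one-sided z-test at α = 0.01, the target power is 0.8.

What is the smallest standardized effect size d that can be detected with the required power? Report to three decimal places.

d ≈ 0.365

Required noncentrality: δ = z_{0.01} + z_{0.20} = 2.326 + 0.842 = 3.168.
δ = d·√(n/2) ⇒ d = δ/√(n/2) = 3.168/√(151/2) = 0.3646.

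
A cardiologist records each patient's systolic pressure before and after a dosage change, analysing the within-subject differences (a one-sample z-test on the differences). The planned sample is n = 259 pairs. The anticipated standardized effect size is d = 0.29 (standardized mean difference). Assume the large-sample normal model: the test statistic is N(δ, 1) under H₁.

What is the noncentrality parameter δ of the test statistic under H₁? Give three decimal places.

The noncentrality parameter scales effect size by the design's sample-size factor: δ = d·√n = 0.29 × √259 = 4.6671

δ ≈ 4.667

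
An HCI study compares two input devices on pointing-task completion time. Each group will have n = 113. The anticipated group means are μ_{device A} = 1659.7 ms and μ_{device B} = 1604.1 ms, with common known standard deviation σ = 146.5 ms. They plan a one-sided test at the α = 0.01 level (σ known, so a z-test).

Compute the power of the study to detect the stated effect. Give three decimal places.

Power ≈ 0.701

Standardized effect: d = |μ_{device A} − μ_{device B}| / σ = |1659.7 − 1604.1| / 146.5 = 0.3795
Noncentrality parameter: δ = d·√(n/2) = 0.3795 × √(113/2) = 2.8527
Critical value for a one-sided test at α = 0.01: z_α = 2.326.
Power = P(Z > 2.326 − δ) = Φ(0.526) = 0.7007.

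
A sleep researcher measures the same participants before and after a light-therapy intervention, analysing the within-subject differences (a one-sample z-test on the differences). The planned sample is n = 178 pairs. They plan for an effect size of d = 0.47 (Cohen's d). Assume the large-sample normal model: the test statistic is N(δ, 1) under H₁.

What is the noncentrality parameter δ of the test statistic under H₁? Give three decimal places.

The noncentrality parameter scales effect size by the design's sample-size factor: δ = d·√n = 0.47 × √178 = 6.2706

δ ≈ 6.271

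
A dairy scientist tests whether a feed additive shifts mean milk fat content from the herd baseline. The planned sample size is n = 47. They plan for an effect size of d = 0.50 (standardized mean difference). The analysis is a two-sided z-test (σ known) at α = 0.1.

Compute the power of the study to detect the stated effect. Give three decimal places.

Noncentrality parameter: δ = d·√n = 0.50 × √47 = 3.4278
Critical value for a two-sided test at α = 0.1: z_{α/2} = 1.645.
Power = Φ(δ − 1.645) + Φ(−δ − 1.645) = Φ(1.783) + Φ(-5.073) = 0.9627 + 0.0000 = 0.9627.

Power ≈ 0.963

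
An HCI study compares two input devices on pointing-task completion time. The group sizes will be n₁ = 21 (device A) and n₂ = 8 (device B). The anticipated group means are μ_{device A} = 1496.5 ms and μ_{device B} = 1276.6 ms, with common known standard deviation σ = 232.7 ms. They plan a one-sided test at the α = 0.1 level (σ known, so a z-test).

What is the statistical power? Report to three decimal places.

Power ≈ 0.840

Standardized effect: d = |μ_{device A} − μ_{device B}| / σ = |1496.5 − 1276.6| / 232.7 = 0.9450
Noncentrality parameter: δ = d / √(1/n₁ + 1/n₂) = 0.9450 / √(1/21 + 1/8) = 2.2745
One-sided α = 0.1 → critical value z_{0.1} = 1.282.
Power = P(Z > 1.282 − δ) = Φ(0.993) = 0.8396.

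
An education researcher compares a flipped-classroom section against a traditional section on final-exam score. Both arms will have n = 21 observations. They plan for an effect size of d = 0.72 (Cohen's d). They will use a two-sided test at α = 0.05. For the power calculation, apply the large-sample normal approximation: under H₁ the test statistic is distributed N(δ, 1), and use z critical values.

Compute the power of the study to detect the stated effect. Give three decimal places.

Power ≈ 0.645

Noncentrality parameter: δ = d·√(n/2) = 0.72 × √(21/2) = 2.3331
Critical value for a two-sided test at α = 0.05: z_{α/2} = 1.960.
Power = Φ(δ − 1.960) + Φ(−δ − 1.960) = Φ(0.373) + Φ(-4.293) = 0.6455 + 0.0000 = 0.6455.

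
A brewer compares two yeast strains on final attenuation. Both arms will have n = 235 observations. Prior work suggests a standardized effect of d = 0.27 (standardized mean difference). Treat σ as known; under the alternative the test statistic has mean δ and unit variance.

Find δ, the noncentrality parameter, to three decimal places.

δ = d·√(n/2) = 0.27 × √(235/2) = 2.9267

δ ≈ 2.927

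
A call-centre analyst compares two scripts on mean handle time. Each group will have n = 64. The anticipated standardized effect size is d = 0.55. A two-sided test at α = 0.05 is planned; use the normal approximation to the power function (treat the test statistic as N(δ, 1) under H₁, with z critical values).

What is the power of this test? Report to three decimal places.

Noncentrality parameter: δ = d·√(n/2) = 0.55 × √(64/2) = 3.1113
Two-sided α = 0.05 → critical value z_{0.025} = 1.960.
Power = Φ(δ − 1.960) + Φ(−δ − 1.960) = Φ(1.151) + Φ(-5.071) = 0.8752 + 0.0000 = 0.8752.

Power ≈ 0.875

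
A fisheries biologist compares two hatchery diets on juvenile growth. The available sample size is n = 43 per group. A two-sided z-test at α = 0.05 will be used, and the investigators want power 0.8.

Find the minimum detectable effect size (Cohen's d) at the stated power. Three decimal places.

Required noncentrality: δ = z_{0.025} + z_{0.20} = 1.960 + 0.842 = 2.802.
(Lower-tail contribution to power is negligible for δ > 0.)
δ = d·√(n/2) ⇒ d = δ/√(n/2) = 2.802/√(43/2) = 0.6042.

d ≈ 0.604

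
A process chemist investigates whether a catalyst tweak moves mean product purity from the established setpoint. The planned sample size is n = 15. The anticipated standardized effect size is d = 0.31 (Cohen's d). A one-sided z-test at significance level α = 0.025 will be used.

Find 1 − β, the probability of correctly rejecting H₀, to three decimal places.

Power ≈ 0.224

Noncentrality parameter: λ = d·√n = 0.31 × √15 = 1.2006
One-sided α = 0.025 → critical value z_{0.025} = 1.960.
Power = Φ(λ − 1.960) = Φ(-0.759) = 0.2238.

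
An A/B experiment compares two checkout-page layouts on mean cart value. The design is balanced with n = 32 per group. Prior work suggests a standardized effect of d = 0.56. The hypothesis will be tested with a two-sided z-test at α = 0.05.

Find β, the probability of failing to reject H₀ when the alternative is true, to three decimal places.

Noncentrality parameter: δ = d·√(n/2) = 0.56 × √(32/2) = 2.2400
Critical value for a two-sided test at α = 0.05: z_{α/2} = 1.960.
Power = Φ(δ − 1.960) + Φ(−δ − 1.960) = Φ(0.280) + Φ(-4.200) = 0.6103 + 0.0000 = 0.6103.
Type II error: β = 1 − power = 1 − 0.6103 = 0.3897.

β ≈ 0.390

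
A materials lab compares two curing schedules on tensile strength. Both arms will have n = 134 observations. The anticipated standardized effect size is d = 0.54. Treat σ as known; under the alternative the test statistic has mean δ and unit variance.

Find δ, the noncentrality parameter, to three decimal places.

δ ≈ 4.420

The noncentrality parameter scales effect size by the design's sample-size factor: δ = d·√(n/2) = 0.54 × √(134/2) = 4.4201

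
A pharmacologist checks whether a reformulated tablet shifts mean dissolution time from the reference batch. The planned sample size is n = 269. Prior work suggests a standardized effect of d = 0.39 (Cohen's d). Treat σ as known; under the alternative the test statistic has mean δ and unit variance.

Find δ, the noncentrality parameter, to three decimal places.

The noncentrality parameter scales effect size by the design's sample-size factor: δ = d·√n = 0.39 × √269 = 6.3965

δ ≈ 6.396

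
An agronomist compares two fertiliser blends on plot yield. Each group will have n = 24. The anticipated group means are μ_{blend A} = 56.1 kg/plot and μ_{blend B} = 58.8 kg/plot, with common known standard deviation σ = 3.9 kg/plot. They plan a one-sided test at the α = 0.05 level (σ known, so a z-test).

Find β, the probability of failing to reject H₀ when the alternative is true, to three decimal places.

β ≈ 0.226

Standardized effect: d = |μ_{blend A} − μ_{blend B}| / σ = |56.1 − 58.8| / 3.9 = 0.6923
Noncentrality parameter: δ = d·√(n/2) = 0.6923 × √(24/2) = 2.3982
Critical value for a one-sided test at α = 0.05: z_α = 1.645.
Power = P(Z > 1.645 − δ) = Φ(0.753) = 0.7744.
Type II error: β = 1 − power = 1 − 0.7744 = 0.2256.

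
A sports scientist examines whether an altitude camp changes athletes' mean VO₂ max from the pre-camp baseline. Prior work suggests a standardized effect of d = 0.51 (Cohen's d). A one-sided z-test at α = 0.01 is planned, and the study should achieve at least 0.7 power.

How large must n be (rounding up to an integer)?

n = 32

For power 0.7 need Φ(δ − z_{0.01}) = 0.7, so δ = z_{0.01} + z_{0.30} = 2.326 + 0.524 = 2.851.
δ = d·√n ⇒ n = (δ/d)² = (2.851 / 0.51)² = 31.24.
Round up to the next whole unit.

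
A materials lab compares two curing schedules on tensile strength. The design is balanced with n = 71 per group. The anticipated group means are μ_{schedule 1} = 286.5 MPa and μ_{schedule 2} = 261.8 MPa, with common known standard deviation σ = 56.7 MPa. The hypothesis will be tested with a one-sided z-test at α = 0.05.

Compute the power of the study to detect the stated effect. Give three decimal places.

Power ≈ 0.829

Standardized effect: d = |μ_{schedule 1} − μ_{schedule 2}| / σ = |286.5 − 261.8| / 56.7 = 0.4356
Noncentrality parameter: δ = d·√(n/2) = 0.4356 × √(71/2) = 2.5955
Critical value for a one-sided test at α = 0.05: z_α = 1.645.
Power = P(Z > 1.645 − δ) = Φ(0.951) = 0.8291.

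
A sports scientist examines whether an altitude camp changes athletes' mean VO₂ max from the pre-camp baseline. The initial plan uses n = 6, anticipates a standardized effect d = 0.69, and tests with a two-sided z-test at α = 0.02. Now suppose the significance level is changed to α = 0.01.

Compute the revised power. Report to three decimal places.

Power ≈ 0.188

δ = d·√n = 0.69 × √6 = 1.6901 (unchanged). New critical value: z_{0.005} = 2.576.
Revised power = Φ(δ − 2.576) + Φ(−δ − 2.576) = Φ(-0.886) + Φ(-4.266) = 0.1879 + 0.0000 = 0.1879.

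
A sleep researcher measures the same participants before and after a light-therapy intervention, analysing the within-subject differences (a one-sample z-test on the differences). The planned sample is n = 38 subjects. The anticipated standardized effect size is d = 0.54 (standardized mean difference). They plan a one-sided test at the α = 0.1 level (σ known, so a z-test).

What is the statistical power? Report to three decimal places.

Power ≈ 0.980

Noncentrality parameter: δ = d·√n = 0.54 × √38 = 3.3288
One-sided α = 0.1 → critical value z_{0.1} = 1.282.
Power = Φ(δ − 1.282) = Φ(2.047) = 0.9797.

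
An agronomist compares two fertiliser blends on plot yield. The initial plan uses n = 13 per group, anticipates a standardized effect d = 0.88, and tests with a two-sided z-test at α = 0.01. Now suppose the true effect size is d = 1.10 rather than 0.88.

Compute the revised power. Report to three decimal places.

With d = 1.10: δ = d·√(n/2) = 1.10 × √(13/2) = 2.8045. Critical value z_{0.005} = 2.576.
Revised power = Φ(δ − 2.576) + Φ(−δ − 2.576) = Φ(0.229) + Φ(-5.380) = 0.5904 + 0.0000 = 0.5904.

Power ≈ 0.590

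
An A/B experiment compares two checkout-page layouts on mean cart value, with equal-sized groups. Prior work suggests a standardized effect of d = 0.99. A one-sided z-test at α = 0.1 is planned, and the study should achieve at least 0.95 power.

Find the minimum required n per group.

Set Φ(δ − 1.282) = 0.95; then δ − 1.282 = Φ⁻¹(0.95) = 1.645, giving δ = 2.926.
δ = d·√(n/2) ⇒ n = 2(δ/d)² = 2 × (2.926 / 0.99)² = 17.48.
Round up to the next whole unit.

n = 18 per group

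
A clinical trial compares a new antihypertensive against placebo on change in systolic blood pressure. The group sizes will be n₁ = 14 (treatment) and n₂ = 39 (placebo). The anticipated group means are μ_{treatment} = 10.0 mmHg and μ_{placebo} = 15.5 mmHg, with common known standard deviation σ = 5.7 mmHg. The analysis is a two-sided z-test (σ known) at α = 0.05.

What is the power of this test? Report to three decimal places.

Standardized effect: d = |μ_{treatment} − μ_{placebo}| / σ = |10.0 − 15.5| / 5.7 = 0.9649
Noncentrality parameter: δ = d / √(1/n₁ + 1/n₂) = 0.9649 / √(1/14 + 1/39) = 3.0970
Two-sided α = 0.05 → critical value z_{0.025} = 1.960.
Power = Φ(δ − 1.960) + Φ(−δ − 1.960) = Φ(1.137) + Φ(-5.057) = 0.8722 + 0.0000 = 0.8722.

Power ≈ 0.872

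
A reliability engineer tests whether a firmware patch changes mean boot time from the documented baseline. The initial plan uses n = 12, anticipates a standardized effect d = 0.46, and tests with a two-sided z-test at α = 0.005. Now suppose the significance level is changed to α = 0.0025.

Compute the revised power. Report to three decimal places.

δ = d·√n = 0.46 × √12 = 1.5935 (unchanged). New critical value: z_{0.0013} = 3.023.
Revised power = Φ(δ − 3.023) + Φ(−δ − 3.023) = Φ(-1.430) + Φ(-4.617) = 0.0764 + 0.0000 = 0.0764.

Power ≈ 0.076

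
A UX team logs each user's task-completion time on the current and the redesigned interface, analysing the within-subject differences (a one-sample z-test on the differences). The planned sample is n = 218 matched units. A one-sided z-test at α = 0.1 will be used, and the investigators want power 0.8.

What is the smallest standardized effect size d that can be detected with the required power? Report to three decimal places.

Need Φ(δ − 1.282) = 0.8, so δ = 1.282 + 0.842 = 2.123.
δ = d·√n ⇒ d = δ/√n = 2.123/√218 = 0.1438.

d ≈ 0.144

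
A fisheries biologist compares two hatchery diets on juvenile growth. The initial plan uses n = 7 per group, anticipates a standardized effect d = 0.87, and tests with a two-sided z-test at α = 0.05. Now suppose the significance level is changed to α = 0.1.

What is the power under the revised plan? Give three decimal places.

Power ≈ 0.494

δ = d·√(n/2) = 0.87 × √(7/2) = 1.6276 (unchanged). New critical value: z_{0.05} = 1.645.
Revised power = Φ(δ − 1.645) + Φ(−δ − 1.645) = Φ(-0.017) + Φ(-3.272) = 0.4931 + 0.0005 = 0.4937.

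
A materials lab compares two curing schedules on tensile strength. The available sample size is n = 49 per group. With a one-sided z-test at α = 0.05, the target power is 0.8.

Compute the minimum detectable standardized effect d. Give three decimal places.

d ≈ 0.502

Need Φ(δ − 1.645) = 0.8, so δ = 1.645 + 0.842 = 2.486.
δ = d·√(n/2) ⇒ d = δ/√(n/2) = 2.486/√(49/2) = 0.5023.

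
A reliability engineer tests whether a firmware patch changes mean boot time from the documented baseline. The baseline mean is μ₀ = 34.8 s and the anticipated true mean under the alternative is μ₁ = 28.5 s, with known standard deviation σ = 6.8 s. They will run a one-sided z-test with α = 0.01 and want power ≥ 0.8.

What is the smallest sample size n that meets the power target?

n = 12

Standardized effect: d = |μ₁ − μ₀| / σ = |28.5 − 34.8| / 6.8 = 0.9265
For power 0.8 need Φ(δ − z_{0.01}) = 0.8, so δ = z_{0.01} + z_{0.20} = 2.326 + 0.842 = 3.168.
δ = d·√n ⇒ n = (δ/d)² = (3.168 / 0.9265)² = 11.69.
Rounding up, n = 12.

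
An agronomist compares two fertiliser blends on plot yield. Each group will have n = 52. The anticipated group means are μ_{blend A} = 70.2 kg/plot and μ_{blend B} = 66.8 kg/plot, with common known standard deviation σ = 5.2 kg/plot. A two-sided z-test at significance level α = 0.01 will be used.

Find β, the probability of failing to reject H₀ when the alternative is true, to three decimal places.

Standardized effect: d = |μ_{blend A} − μ_{blend B}| / σ = |70.2 − 66.8| / 5.2 = 0.6538
Noncentrality parameter: δ = d·√(n/2) = 0.6538 × √(52/2) = 3.3340
Two-sided α = 0.01 → critical value z_{0.005} = 2.576.
Power = Φ(δ − 2.576) + Φ(−δ − 2.576) = Φ(0.758) + Φ(-5.910) = 0.7758 + 0.0000 = 0.7758.
Type II error: β = 1 − power = 1 − 0.7758 = 0.2242.

β ≈ 0.224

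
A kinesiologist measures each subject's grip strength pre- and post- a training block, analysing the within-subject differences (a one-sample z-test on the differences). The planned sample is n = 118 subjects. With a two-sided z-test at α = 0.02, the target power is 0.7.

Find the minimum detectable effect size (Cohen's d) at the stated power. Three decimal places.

d ≈ 0.262

Need Φ(δ − 2.326) = 0.7, so δ = 2.326 + 0.524 = 2.851.
(Lower-tail contribution to power is negligible for δ > 0.)
δ = d·√n ⇒ d = δ/√n = 2.851/√118 = 0.2624.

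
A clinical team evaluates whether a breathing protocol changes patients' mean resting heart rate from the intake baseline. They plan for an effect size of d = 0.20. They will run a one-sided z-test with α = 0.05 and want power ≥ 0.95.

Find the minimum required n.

For power 0.95 need Φ(δ − z_{0.05}) = 0.95, so δ = z_{0.05} + z_{0.05} = 1.645 + 1.645 = 3.290.
δ = d·√n ⇒ n = (δ/d)² = (3.290 / 0.20)² = 270.55.
Round up to the next whole unit.

n = 271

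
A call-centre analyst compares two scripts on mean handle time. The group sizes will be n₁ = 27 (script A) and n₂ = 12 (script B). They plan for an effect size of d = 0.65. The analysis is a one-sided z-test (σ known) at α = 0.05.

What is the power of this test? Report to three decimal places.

Power ≈ 0.590

Noncentrality parameter: δ = d / √(1/n₁ + 1/n₂) = 0.65 / √(1/27 + 1/12) = 1.8735
One-sided α = 0.05 → critical value z_{0.05} = 1.645.
Power = P(Z > 1.645 − δ) = Φ(0.229) = 0.5904.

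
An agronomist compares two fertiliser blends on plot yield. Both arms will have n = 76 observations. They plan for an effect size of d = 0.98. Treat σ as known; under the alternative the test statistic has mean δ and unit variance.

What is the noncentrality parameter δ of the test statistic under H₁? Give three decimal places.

δ = d·√(n/2) = 0.98 × √(76/2) = 6.0411

δ ≈ 6.041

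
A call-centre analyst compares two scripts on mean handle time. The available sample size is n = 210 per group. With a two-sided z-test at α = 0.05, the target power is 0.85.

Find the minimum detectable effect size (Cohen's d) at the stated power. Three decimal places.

Need Φ(δ − 1.960) = 0.85, so δ = 1.960 + 1.036 = 2.996.
(The second rejection-region term Φ(−δ − z_{α/2}) is negligible and dropped.)
δ = d·√(n/2) ⇒ d = δ/√(n/2) = 2.996/√(210/2) = 0.2924.

d ≈ 0.292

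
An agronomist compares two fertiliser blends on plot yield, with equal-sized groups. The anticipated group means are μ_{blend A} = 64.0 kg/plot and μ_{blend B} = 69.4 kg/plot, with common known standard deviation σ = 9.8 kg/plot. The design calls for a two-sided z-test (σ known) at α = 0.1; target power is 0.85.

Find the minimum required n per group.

Standardized effect: d = |μ_{blend A} − μ_{blend B}| / σ = |64.0 − 69.4| / 9.8 = 0.5510
For power 0.85 need Φ(δ − z_{0.05}) = 0.85, so δ = z_{0.05} + z_{0.15} = 1.645 + 1.036 = 2.681.
(For δ > 0 the lower-tail rejection region contributes negligibly to power, so the one-term inversion is standard.)
δ = d·√(n/2) ⇒ n = 2(δ/d)² = 2 × (2.681 / 0.5510)² = 47.36.
Round up to the next whole unit.

n = 48 per group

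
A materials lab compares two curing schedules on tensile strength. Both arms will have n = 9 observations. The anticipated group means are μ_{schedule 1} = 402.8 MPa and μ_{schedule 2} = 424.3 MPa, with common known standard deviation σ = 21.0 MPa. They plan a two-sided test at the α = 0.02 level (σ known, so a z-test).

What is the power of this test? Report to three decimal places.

Standardized effect: d = |μ_{schedule 1} − μ_{schedule 2}| / σ = |402.8 − 424.3| / 21.0 = 1.0238
Noncentrality parameter: δ = d·√(n/2) = 1.0238 × √(9/2) = 2.1718
Critical value for a two-sided test at α = 0.02: z_{α/2} = 2.326.
Power = Φ(δ − 2.326) + Φ(−δ − 2.326) = Φ(-0.155) + Φ(-4.498) = 0.4386 + 0.0000 = 0.4386.

Power ≈ 0.439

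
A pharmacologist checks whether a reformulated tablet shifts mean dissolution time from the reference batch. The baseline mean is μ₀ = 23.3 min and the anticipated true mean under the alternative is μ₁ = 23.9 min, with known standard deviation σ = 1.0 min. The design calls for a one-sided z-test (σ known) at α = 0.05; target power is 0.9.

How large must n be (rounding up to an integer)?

Standardized effect: d = |μ₁ − μ₀| / σ = |23.9 − 23.3| / 1.0 = 0.6000
For power 0.9 need Φ(δ − z_{0.05}) = 0.9, so δ = z_{0.05} + z_{0.10} = 1.645 + 1.282 = 2.926.
δ = d·√n ⇒ n = (δ/d)² = (2.926 / 0.6000)² = 23.79.
Round up to the next whole unit.

n = 24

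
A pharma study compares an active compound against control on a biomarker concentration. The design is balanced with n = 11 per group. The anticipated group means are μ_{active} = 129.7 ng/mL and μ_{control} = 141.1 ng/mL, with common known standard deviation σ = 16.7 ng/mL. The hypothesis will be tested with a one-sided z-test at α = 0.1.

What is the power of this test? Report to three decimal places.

Standardized effect: d = |μ_{active} − μ_{control}| / σ = |129.7 − 141.1| / 16.7 = 0.6826
Noncentrality parameter: δ = d·√(n/2) = 0.6826 × √(11/2) = 1.6009
Critical value for a one-sided test at α = 0.1: z_α = 1.282.
Power = Φ(δ − 1.282) = Φ(0.319) = 0.6253.

Power ≈ 0.625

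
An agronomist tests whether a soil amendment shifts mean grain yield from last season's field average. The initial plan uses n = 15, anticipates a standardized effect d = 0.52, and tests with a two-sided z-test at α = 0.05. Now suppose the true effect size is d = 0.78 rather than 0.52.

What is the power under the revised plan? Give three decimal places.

Power ≈ 0.856

With d = 0.78: δ = d·√n = 0.78 × √15 = 3.0209. Critical value z_{0.025} = 1.960.
Revised power = Φ(δ − 1.960) + Φ(−δ − 1.960) = Φ(1.061) + Φ(-4.981) = 0.8556 + 0.0000 = 0.8556.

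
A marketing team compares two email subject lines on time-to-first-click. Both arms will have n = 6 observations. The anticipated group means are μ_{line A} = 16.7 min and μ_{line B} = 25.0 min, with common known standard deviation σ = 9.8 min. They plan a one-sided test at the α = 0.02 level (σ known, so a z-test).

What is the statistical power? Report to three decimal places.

Power ≈ 0.279

Standardized effect: d = |μ_{line A} − μ_{line B}| / σ = |16.7 − 25.0| / 9.8 = 0.8469
Noncentrality parameter: δ = d·√(n/2) = 0.8469 × √(6/2) = 1.4669
Critical value for a one-sided test at α = 0.02: z_α = 2.054.
Power = P(Z > 2.054 − δ) = Φ(-0.587) = 0.2787.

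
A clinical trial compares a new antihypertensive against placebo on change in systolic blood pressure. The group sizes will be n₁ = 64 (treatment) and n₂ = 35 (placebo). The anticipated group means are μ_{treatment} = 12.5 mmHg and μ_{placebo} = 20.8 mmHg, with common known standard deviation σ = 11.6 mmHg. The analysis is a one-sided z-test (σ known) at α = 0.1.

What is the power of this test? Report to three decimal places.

Standardized effect: d = |μ_{treatment} − μ_{placebo}| / σ = |12.5 − 20.8| / 11.6 = 0.7155
Noncentrality parameter: δ = d / √(1/n₁ + 1/n₂) = 0.7155 / √(1/64 + 1/35) = 3.4035
One-sided α = 0.1 → critical value z_{0.1} = 1.282.
Power = Φ(δ − 1.282) = Φ(2.122) = 0.9831.

Power ≈ 0.983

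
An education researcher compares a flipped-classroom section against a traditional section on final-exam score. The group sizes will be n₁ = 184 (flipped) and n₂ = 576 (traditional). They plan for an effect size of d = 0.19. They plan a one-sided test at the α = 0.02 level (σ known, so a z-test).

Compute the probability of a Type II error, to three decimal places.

Noncentrality parameter: δ = d / √(1/n₁ + 1/n₂) = 0.19 / √(1/184 + 1/576) = 2.2437
Critical value for a one-sided test at α = 0.02: z_α = 2.054.
Power = P(Z > 2.054 − δ) = Φ(0.190) = 0.5753.
Type II error: β = 1 − power = 1 − 0.5753 = 0.4247.

β ≈ 0.425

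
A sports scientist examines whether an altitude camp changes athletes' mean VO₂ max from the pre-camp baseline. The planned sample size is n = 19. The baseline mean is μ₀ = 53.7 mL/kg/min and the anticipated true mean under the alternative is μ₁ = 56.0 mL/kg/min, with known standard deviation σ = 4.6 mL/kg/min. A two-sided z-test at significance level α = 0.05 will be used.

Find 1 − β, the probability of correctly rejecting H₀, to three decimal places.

Standardized effect: d = |μ₁ − μ₀| / σ = |56.0 − 53.7| / 4.6 = 0.5000
Noncentrality parameter: δ = d·√n = 0.5000 × √19 = 2.1794
Two-sided α = 0.05 → critical value z_{0.025} = 1.960.
Power = Φ(δ − 1.960) + Φ(−δ − 1.960) = Φ(0.219) + Φ(-4.139) = 0.5869 + 0.0000 = 0.5869.

Power ≈ 0.587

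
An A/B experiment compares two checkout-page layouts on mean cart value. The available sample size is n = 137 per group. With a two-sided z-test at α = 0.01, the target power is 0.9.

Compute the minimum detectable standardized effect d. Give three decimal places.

Need Φ(δ − 2.576) = 0.9, so δ = 2.576 + 1.282 = 3.857.
(The second rejection-region term Φ(−δ − z_{α/2}) is negligible and dropped.)
δ = d·√(n/2) ⇒ d = δ/√(n/2) = 3.857/√(137/2) = 0.4661.

d ≈ 0.466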